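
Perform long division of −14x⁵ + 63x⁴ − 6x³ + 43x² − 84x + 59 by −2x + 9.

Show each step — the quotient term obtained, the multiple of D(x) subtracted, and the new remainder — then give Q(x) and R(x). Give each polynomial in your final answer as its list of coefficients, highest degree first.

Q = [7, 0, 3, -8, 6]; R = [5]

Step 1: lead(−14x⁵ + 63x⁴ − 6x³ + 43x² − 84x + 59) ÷ lead(D) = −14x⁵ ÷ −2x = 7x⁴. Subtract (7x⁴)·D = −14x⁵ + 63x⁴. Remainder: −6x³ + 43x² − 84x + 59.
Step 2: lead(−6x³ + 43x² − 84x + 59) ÷ lead(D) = −6x³ ÷ −2x = 3x². Subtract (3x²)·D = −6x³ + 27x². Remainder: 16x² − 84x + 59.
Step 3: lead(16x² − 84x + 59) ÷ lead(D) = 16x² ÷ −2x = −8x. Subtract (−8x)·D = 16x² − 72x. Remainder: −12x + 59.
Step 4: lead(−12x + 59) ÷ lead(D) = −12x ÷ −2x = 6. Subtract (6)·D = −12x + 54. Remainder: 5.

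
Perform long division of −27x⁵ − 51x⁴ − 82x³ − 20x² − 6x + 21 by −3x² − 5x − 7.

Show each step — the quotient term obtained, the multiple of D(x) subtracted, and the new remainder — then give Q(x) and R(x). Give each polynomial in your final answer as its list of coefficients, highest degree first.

Q = [9, 2, 3, -3]; R = [0]

Step 1: lead(−27x⁵ − 51x⁴ − 82x³ − 20x² − 6x + 21) ÷ lead(D) = −27x⁵ ÷ −3x² = 9x³. Subtract (9x³)·D = −27x⁵ − 45x⁴ − 63x³. Remainder: −6x⁴ − 19x³ − 20x² − 6x + 21.
Step 2: lead(−6x⁴ − 19x³ − 20x² − 6x + 21) ÷ lead(D) = −6x⁴ ÷ −3x² = 2x². Subtract (2x²)·D = −6x⁴ − 10x³ − 14x². Remainder: −9x³ − 6x² − 6x + 21.
Step 3: lead(−9x³ − 6x² − 6x + 21) ÷ lead(D) = −9x³ ÷ −3x² = 3x. Subtract (3x)·D = −9x³ − 15x² − 21x. Remainder: 9x² + 15x + 21.
Step 4: lead(9x² + 15x + 21) ÷ lead(D) = 9x² ÷ −3x² = −3. Subtract (−3)·D = 9x² + 15x + 21. Remainder: 0.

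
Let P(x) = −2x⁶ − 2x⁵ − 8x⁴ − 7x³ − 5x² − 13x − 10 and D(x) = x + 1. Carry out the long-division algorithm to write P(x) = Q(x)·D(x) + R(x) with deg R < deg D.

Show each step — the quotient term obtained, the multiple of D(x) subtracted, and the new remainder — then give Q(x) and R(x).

Step 1: lead(−2x⁶ − 2x⁵ − 8x⁴ − 7x³ − 5x² − 13x − 10) ÷ lead(D) = −2x⁶ ÷ x = −2x⁵. Subtract (−2x⁵)·D = −2x⁶ − 2x⁵. Remainder: −8x⁴ − 7x³ − 5x² − 13x − 10.
Step 2: lead(−8x⁴ − 7x³ − 5x² − 13x − 10) ÷ lead(D) = −8x⁴ ÷ x = −8x³. Subtract (−8x³)·D = −8x⁴ − 8x³. Remainder: x³ − 5x² − 13x − 10.
Step 3: lead(x³ − 5x² − 13x − 10) ÷ lead(D) = x³ ÷ x = x². Subtract (x²)·D = x³ + x². Remainder: −6x² − 13x − 10.
Step 4: lead(−6x² − 13x − 10) ÷ lead(D) = −6x² ÷ x = −6x. Subtract (−6x)·D = −6x² − 6x. Remainder: −7x − 10.
Step 5: lead(−7x − 10) ÷ lead(D) = −7x ÷ x = −7. Subtract (−7)·D = −7x − 7. Remainder: −3.

Q(x) = −2x⁵ − 8x³ + x² − 6x − 7; R(x) = −3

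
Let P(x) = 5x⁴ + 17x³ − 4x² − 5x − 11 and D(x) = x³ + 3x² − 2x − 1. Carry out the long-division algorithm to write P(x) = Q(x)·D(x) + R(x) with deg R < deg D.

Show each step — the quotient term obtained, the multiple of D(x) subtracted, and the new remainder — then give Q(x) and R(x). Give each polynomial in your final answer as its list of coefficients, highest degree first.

Step 1: lead(5x⁴ + 17x³ − 4x² − 5x − 11) ÷ lead(D) = 5x⁴ ÷ x³ = 5x. Subtract (5x)·D = 5x⁴ + 15x³ − 10x² − 5x. Remainder: 2x³ + 6x² − 11.
Step 2: lead(2x³ + 6x² − 11) ÷ lead(D) = 2x³ ÷ x³ = 2. Subtract (2)·D = 2x³ + 6x² − 4x − 2. Remainder: 4x − 9.

Q = [5, 2]; R = [4, -9]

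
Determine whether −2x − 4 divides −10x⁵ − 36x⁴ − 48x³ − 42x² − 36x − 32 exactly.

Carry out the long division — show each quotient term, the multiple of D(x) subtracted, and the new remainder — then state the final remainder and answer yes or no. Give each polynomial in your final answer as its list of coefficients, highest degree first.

R = [0], so D(x) is a factor of P(x). yes

Step 1: lead(−10x⁵ − 36x⁴ − 48x³ − 42x² − 36x − 32) ÷ lead(D) = −10x⁵ ÷ −2x = 5x⁴. Subtract (5x⁴)·D = −10x⁵ − 20x⁴. Remainder: −16x⁴ − 48x³ − 42x² − 36x − 32.
Step 2: lead(−16x⁴ − 48x³ − 42x² − 36x − 32) ÷ lead(D) = −16x⁴ ÷ −2x = 8x³. Subtract (8x³)·D = −16x⁴ − 32x³. Remainder: −16x³ − 42x² − 36x − 32.
Step 3: lead(−16x³ − 42x² − 36x − 32) ÷ lead(D) = −16x³ ÷ −2x = 8x². Subtract (8x²)·D = −16x³ − 32x². Remainder: −10x² − 36x − 32.
Step 4: lead(−10x² − 36x − 32) ÷ lead(D) = −10x² ÷ −2x = 5x. Subtract (5x)·D = −10x² − 20x. Remainder: −16x − 32.
Step 5: lead(−16x − 32) ÷ lead(D) = −16x ÷ −2x = 8. Subtract (8)·D = −16x − 32. Remainder: 0.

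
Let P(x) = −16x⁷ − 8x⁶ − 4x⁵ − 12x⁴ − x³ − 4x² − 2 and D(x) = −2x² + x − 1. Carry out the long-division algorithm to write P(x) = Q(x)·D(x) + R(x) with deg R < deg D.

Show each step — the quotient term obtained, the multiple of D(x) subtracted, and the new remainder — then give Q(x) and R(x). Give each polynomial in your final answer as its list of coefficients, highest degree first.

Q = [8, 8, 2, 3, 1, 1]; R = [-1]

Step 1: lead(−16x⁷ − 8x⁶ − 4x⁵ − 12x⁴ − x³ − 4x² − 2) ÷ lead(D) = −16x⁷ ÷ −2x² = 8x⁵. Subtract (8x⁵)·D = −16x⁷ + 8x⁶ − 8x⁵. Remainder: −16x⁶ + 4x⁵ − 12x⁴ − x³ − 4x² − 2.
Step 2: lead(−16x⁶ + 4x⁵ − 12x⁴ − x³ − 4x² − 2) ÷ lead(D) = −16x⁶ ÷ −2x² = 8x⁴. Subtract (8x⁴)·D = −16x⁶ + 8x⁵ − 8x⁴. Remainder: −4x⁵ − 4x⁴ − x³ − 4x² − 2.
Step 3: lead(−4x⁵ − 4x⁴ − x³ − 4x² − 2) ÷ lead(D) = −4x⁵ ÷ −2x² = 2x³. Subtract (2x³)·D = −4x⁵ + 2x⁴ − 2x³. Remainder: −6x⁴ + x³ − 4x² − 2.
Step 4: lead(−6x⁴ + x³ − 4x² − 2) ÷ lead(D) = −6x⁴ ÷ −2x² = 3x². Subtract (3x²)·D = −6x⁴ + 3x³ − 3x². Remainder: −2x³ − x² − 2.
Step 5: lead(−2x³ − x² − 2) ÷ lead(D) = −2x³ ÷ −2x² = x. Subtract (x)·D = −2x³ + x² − x. Remainder: −2x² + x − 2.
Step 6: lead(−2x² + x − 2) ÷ lead(D) = −2x² ÷ −2x² = 1. Subtract (1)·D = −2x² + x − 1. Remainder: −1.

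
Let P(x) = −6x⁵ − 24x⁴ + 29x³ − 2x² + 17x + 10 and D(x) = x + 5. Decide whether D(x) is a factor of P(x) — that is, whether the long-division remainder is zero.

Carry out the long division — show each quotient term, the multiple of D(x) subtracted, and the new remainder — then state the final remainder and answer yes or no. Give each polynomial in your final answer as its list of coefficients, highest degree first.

Step 1: lead(−6x⁵ − 24x⁴ + 29x³ − 2x² + 17x + 10) ÷ lead(D) = −6x⁵ ÷ x = −6x⁴. Subtract (−6x⁴)·D = −6x⁵ − 30x⁴. Remainder: 6x⁴ + 29x³ − 2x² + 17x + 10.
Step 2: lead(6x⁴ + 29x³ − 2x² + 17x + 10) ÷ lead(D) = 6x⁴ ÷ x = 6x³. Subtract (6x³)·D = 6x⁴ + 30x³. Remainder: −x³ − 2x² + 17x + 10.
Step 3: lead(−x³ − 2x² + 17x + 10) ÷ lead(D) = −x³ ÷ x = −x². Subtract (−x²)·D = −x³ − 5x². Remainder: 3x² + 17x + 10.
Step 4: lead(3x² + 17x + 10) ÷ lead(D) = 3x² ÷ x = 3x. Subtract (3x)·D = 3x² + 15x. Remainder: 2x + 10.
Step 5: lead(2x + 10) ÷ lead(D) = 2x ÷ x = 2. Subtract (2)·D = 2x + 10. Remainder: 0.

R = [0], so D(x) is a factor of P(x). yes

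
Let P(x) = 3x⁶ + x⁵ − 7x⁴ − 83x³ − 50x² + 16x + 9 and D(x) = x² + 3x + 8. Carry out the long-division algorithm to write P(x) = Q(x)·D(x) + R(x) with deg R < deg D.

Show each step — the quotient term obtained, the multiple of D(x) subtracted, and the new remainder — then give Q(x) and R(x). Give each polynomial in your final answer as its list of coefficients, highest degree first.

Step 1: lead(3x⁶ + x⁵ − 7x⁴ − 83x³ − 50x² + 16x + 9) ÷ lead(D) = 3x⁶ ÷ x² = 3x⁴. Subtract (3x⁴)·D = 3x⁶ + 9x⁵ + 24x⁴. Remainder: −8x⁵ − 31x⁴ − 83x³ − 50x² + 16x + 9.
Step 2: lead(−8x⁵ − 31x⁴ − 83x³ − 50x² + 16x + 9) ÷ lead(D) = −8x⁵ ÷ x² = −8x³. Subtract (−8x³)·D = −8x⁵ − 24x⁴ − 64x³. Remainder: −7x⁴ − 19x³ − 50x² + 16x + 9.
Step 3: lead(−7x⁴ − 19x³ − 50x² + 16x + 9) ÷ lead(D) = −7x⁴ ÷ x² = −7x². Subtract (−7x²)·D = −7x⁴ − 21x³ − 56x². Remainder: 2x³ + 6x² + 16x + 9.
Step 4: lead(2x³ + 6x² + 16x + 9) ÷ lead(D) = 2x³ ÷ x² = 2x. Subtract (2x)·D = 2x³ + 6x² + 16x. Remainder: 9.

Q = [3, -8, -7, 2, 0]; R = [9]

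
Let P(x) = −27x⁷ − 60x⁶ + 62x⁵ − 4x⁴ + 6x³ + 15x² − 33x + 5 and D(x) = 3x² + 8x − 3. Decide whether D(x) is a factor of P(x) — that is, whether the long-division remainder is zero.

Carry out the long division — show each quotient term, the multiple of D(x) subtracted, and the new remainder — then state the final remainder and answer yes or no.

Step 1: lead(−27x⁷ − 60x⁶ + 62x⁵ − 4x⁴ + 6x³ + 15x² − 33x + 5) ÷ lead(D) = −27x⁷ ÷ 3x² = −9x⁵. Subtract (−9x⁵)·D = −27x⁷ − 72x⁶ + 27x⁵. Remainder: 12x⁶ + 35x⁵ − 4x⁴ + 6x³ + 15x² − 33x + 5.
Step 2: lead(12x⁶ + 35x⁵ − 4x⁴ + 6x³ + 15x² − 33x + 5) ÷ lead(D) = 12x⁶ ÷ 3x² = 4x⁴. Subtract (4x⁴)·D = 12x⁶ + 32x⁵ − 12x⁴. Remainder: 3x⁵ + 8x⁴ + 6x³ + 15x² − 33x + 5.
Step 3: lead(3x⁵ + 8x⁴ + 6x³ + 15x² − 33x + 5) ÷ lead(D) = 3x⁵ ÷ 3x² = x³. Subtract (x³)·D = 3x⁵ + 8x⁴ − 3x³. Remainder: 9x³ + 15x² − 33x + 5.
Step 4: lead(9x³ + 15x² − 33x + 5) ÷ lead(D) = 9x³ ÷ 3x² = 3x. Subtract (3x)·D = 9x³ + 24x² − 9x. Remainder: −9x² − 24x + 5.
Step 5: lead(−9x² − 24x + 5) ÷ lead(D) = −9x² ÷ 3x² = −3. Subtract (−3)·D = −9x² − 24x + 9. Remainder: −4.

R(x) = −4, so D(x) is not a factor of P(x). no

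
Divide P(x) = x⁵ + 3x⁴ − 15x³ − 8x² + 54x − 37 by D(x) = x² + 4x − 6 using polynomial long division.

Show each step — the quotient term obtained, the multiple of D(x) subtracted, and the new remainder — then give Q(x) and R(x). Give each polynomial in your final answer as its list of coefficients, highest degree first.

Step 1: lead(x⁵ + 3x⁴ − 15x³ − 8x² + 54x − 37) ÷ lead(D) = x⁵ ÷ x² = x³. Subtract (x³)·D = x⁵ + 4x⁴ − 6x³. Remainder: −x⁴ − 9x³ − 8x² + 54x − 37.
Step 2: lead(−x⁴ − 9x³ − 8x² + 54x − 37) ÷ lead(D) = −x⁴ ÷ x² = −x². Subtract (−x²)·D = −x⁴ − 4x³ + 6x². Remainder: −5x³ − 14x² + 54x − 37.
Step 3: lead(−5x³ − 14x² + 54x − 37) ÷ lead(D) = −5x³ ÷ x² = −5x. Subtract (−5x)·D = −5x³ − 20x² + 30x. Remainder: 6x² + 24x − 37.
Step 4: lead(6x² + 24x − 37) ÷ lead(D) = 6x² ÷ x² = 6. Subtract (6)·D = 6x² + 24x − 36. Remainder: −1.

Q = [1, -1, -5, 6]; R = [-1]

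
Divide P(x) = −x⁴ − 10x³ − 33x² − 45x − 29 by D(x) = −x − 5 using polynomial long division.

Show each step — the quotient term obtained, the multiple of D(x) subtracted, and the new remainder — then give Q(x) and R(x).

Step 1: lead(−x⁴ − 10x³ − 33x² − 45x − 29) ÷ lead(D) = −x⁴ ÷ −x = x³. Subtract (x³)·D = −x⁴ − 5x³. Remainder: −5x³ − 33x² − 45x − 29.
Step 2: lead(−5x³ − 33x² − 45x − 29) ÷ lead(D) = −5x³ ÷ −x = 5x². Subtract (5x²)·D = −5x³ − 25x². Remainder: −8x² − 45x − 29.
Step 3: lead(−8x² − 45x − 29) ÷ lead(D) = −8x² ÷ −x = 8x. Subtract (8x)·D = −8x² − 40x. Remainder: −5x − 29.
Step 4: lead(−5x − 29) ÷ lead(D) = −5x ÷ −x = 5. Subtract (5)·D = −5x − 25. Remainder: −4.

Q(x) = x³ + 5x² + 8x + 5; R(x) = −4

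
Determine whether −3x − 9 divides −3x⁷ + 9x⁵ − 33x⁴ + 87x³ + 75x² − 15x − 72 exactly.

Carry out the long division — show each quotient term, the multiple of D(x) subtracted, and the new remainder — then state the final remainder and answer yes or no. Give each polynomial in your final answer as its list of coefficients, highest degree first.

Step 1: lead(−3x⁷ + 9x⁵ − 33x⁴ + 87x³ + 75x² − 15x − 72) ÷ lead(D) = −3x⁷ ÷ −3x = x⁶. Subtract (x⁶)·D = −3x⁷ − 9x⁶. Remainder: 9x⁶ + 9x⁵ − 33x⁴ + 87x³ + 75x² − 15x − 72.
Step 2: lead(9x⁶ + 9x⁵ − 33x⁴ + 87x³ + 75x² − 15x − 72) ÷ lead(D) = 9x⁶ ÷ −3x = −3x⁵. Subtract (−3x⁵)·D = 9x⁶ + 27x⁵. Remainder: −18x⁵ − 33x⁴ + 87x³ + 75x² − 15x − 72.
Step 3: lead(−18x⁵ − 33x⁴ + 87x³ + 75x² − 15x − 72) ÷ lead(D) = −18x⁵ ÷ −3x = 6x⁴. Subtract (6x⁴)·D = −18x⁵ − 54x⁴. Remainder: 21x⁴ + 87x³ + 75x² − 15x − 72.
Step 4: lead(21x⁴ + 87x³ + 75x² − 15x − 72) ÷ lead(D) = 21x⁴ ÷ −3x = −7x³. Subtract (−7x³)·D = 21x⁴ + 63x³. Remainder: 24x³ + 75x² − 15x − 72.
Step 5: lead(24x³ + 75x² − 15x − 72) ÷ lead(D) = 24x³ ÷ −3x = −8x². Subtract (−8x²)·D = 24x³ + 72x². Remainder: 3x² − 15x − 72.
Step 6: lead(3x² − 15x − 72) ÷ lead(D) = 3x² ÷ −3x = −x. Subtract (−x)·D = 3x² + 9x. Remainder: −24x − 72.
Step 7: lead(−24x − 72) ÷ lead(D) = −24x ÷ −3x = 8. Subtract (8)·D = −24x − 72. Remainder: 0.

R = [0], so D(x) is a factor of P(x). yes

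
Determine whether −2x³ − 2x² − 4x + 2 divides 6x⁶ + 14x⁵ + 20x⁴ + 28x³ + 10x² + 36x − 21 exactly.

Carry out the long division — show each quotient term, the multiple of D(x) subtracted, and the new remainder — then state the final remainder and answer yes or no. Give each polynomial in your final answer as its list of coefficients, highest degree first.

Step 1: lead(6x⁶ + 14x⁵ + 20x⁴ + 28x³ + 10x² + 36x − 21) ÷ lead(D) = 6x⁶ ÷ −2x³ = −3x³. Subtract (−3x³)·D = 6x⁶ + 6x⁵ + 12x⁴ − 6x³. Remainder: 8x⁵ + 8x⁴ + 34x³ + 10x² + 36x − 21.
Step 2: lead(8x⁵ + 8x⁴ + 34x³ + 10x² + 36x − 21) ÷ lead(D) = 8x⁵ ÷ −2x³ = −4x². Subtract (−4x²)·D = 8x⁵ + 8x⁴ + 16x³ − 8x². Remainder: 18x³ + 18x² + 36x − 21.
Step 3: lead(18x³ + 18x² + 36x − 21) ÷ lead(D) = 18x³ ÷ −2x³ = −9. Subtract (−9)·D = 18x³ + 18x² + 36x − 18. Remainder: −3.

R = [-3], so D(x) is not a factor of P(x). no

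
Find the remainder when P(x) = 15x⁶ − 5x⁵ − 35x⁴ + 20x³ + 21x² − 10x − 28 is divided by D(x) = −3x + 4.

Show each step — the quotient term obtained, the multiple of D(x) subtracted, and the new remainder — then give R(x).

Step 1: lead(15x⁶ − 5x⁵ − 35x⁴ + 20x³ + 21x² − 10x − 28) ÷ lead(D) = 15x⁶ ÷ −3x = −5x⁵. Subtract (−5x⁵)·D = 15x⁶ − 20x⁵. Remainder: 15x⁵ − 35x⁴ + 20x³ + 21x² − 10x − 28.
Step 2: lead(15x⁵ − 35x⁴ + 20x³ + 21x² − 10x − 28) ÷ lead(D) = 15x⁵ ÷ −3x = −5x⁴. Subtract (−5x⁴)·D = 15x⁵ − 20x⁴. Remainder: −15x⁴ + 20x³ + 21x² − 10x − 28.
Step 3: lead(−15x⁴ + 20x³ + 21x² − 10x − 28) ÷ lead(D) = −15x⁴ ÷ −3x = 5x³. Subtract (5x³)·D = −15x⁴ + 20x³. Remainder: 21x² − 10x − 28.
Step 4: lead(21x² − 10x − 28) ÷ lead(D) = 21x² ÷ −3x = −7x. Subtract (−7x)·D = 21x² − 28x. Remainder: 18x − 28.
Step 5: lead(18x − 28) ÷ lead(D) = 18x ÷ −3x = −6. Subtract (−6)·D = 18x − 24. Remainder: −4.

R(x) = −4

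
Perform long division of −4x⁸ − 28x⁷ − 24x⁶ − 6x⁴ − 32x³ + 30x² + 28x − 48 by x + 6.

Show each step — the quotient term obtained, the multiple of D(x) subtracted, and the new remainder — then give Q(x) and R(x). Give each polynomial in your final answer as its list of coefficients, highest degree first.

Step 1: lead(−4x⁸ − 28x⁷ − 24x⁶ − 6x⁴ − 32x³ + 30x² + 28x − 48) ÷ lead(D) = −4x⁸ ÷ x = −4x⁷. Subtract (−4x⁷)·D = −4x⁸ − 24x⁷. Remainder: −4x⁷ − 24x⁶ − 6x⁴ − 32x³ + 30x² + 28x − 48.
Step 2: lead(−4x⁷ − 24x⁶ − 6x⁴ − 32x³ + 30x² + 28x − 48) ÷ lead(D) = −4x⁷ ÷ x = −4x⁶. Subtract (−4x⁶)·D = −4x⁷ − 24x⁶. Remainder: −6x⁴ − 32x³ + 30x² + 28x − 48.
Step 3: lead(−6x⁴ − 32x³ + 30x² + 28x − 48) ÷ lead(D) = −6x⁴ ÷ x = −6x³. Subtract (−6x³)·D = −6x⁴ − 36x³. Remainder: 4x³ + 30x² + 28x − 48.
Step 4: lead(4x³ + 30x² + 28x − 48) ÷ lead(D) = 4x³ ÷ x = 4x². Subtract (4x²)·D = 4x³ + 24x². Remainder: 6x² + 28x − 48.
Step 5: lead(6x² + 28x − 48) ÷ lead(D) = 6x² ÷ x = 6x. Subtract (6x)·D = 6x² + 36x. Remainder: −8x − 48.
Step 6: lead(−8x − 48) ÷ lead(D) = −8x ÷ x = −8. Subtract (−8)·D = −8x − 48. Remainder: 0.

Q = [-4, -4, 0, 0, -6, 4, 6, -8]; R = [0]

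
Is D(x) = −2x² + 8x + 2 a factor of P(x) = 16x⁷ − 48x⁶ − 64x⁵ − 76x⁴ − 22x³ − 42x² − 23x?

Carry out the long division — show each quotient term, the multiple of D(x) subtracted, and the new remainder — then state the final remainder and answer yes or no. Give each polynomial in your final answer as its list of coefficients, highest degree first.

R = [-5, 2], so D(x) is not a factor of P(x). no

Step 1: lead(16x⁷ − 48x⁶ − 64x⁵ − 76x⁴ − 22x³ − 42x² − 23x) ÷ lead(D) = 16x⁷ ÷ −2x² = −8x⁵. Subtract (−8x⁵)·D = 16x⁷ − 64x⁶ − 16x⁵. Remainder: 16x⁶ − 48x⁵ − 76x⁴ − 22x³ − 42x² − 23x.
Step 2: lead(16x⁶ − 48x⁵ − 76x⁴ − 22x³ − 42x² − 23x) ÷ lead(D) = 16x⁶ ÷ −2x² = −8x⁴. Subtract (−8x⁴)·D = 16x⁶ − 64x⁵ − 16x⁴. Remainder: 16x⁵ − 60x⁴ − 22x³ − 42x² − 23x.
Step 3: lead(16x⁵ − 60x⁴ − 22x³ − 42x² − 23x) ÷ lead(D) = 16x⁵ ÷ −2x² = −8x³. Subtract (−8x³)·D = 16x⁵ − 64x⁴ − 16x³. Remainder: 4x⁴ − 6x³ − 42x² − 23x.
Step 4: lead(4x⁴ − 6x³ − 42x² − 23x) ÷ lead(D) = 4x⁴ ÷ −2x² = −2x². Subtract (−2x²)·D = 4x⁴ − 16x³ − 4x². Remainder: 10x³ − 38x² − 23x.
Step 5: lead(10x³ − 38x² − 23x) ÷ lead(D) = 10x³ ÷ −2x² = −5x. Subtract (−5x)·D = 10x³ − 40x² − 10x. Remainder: 2x² − 13x.
Step 6: lead(2x² − 13x) ÷ lead(D) = 2x² ÷ −2x² = −1. Subtract (−1)·D = 2x² − 8x − 2. Remainder: −5x + 2.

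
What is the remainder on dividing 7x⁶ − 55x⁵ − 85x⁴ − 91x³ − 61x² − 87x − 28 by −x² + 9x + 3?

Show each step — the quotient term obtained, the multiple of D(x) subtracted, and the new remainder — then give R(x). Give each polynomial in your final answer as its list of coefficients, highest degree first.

R = [-4]

Step 1: lead(7x⁶ − 55x⁵ − 85x⁴ − 91x³ − 61x² − 87x − 28) ÷ lead(D) = 7x⁶ ÷ −x² = −7x⁴. Subtract (−7x⁴)·D = 7x⁶ − 63x⁵ − 21x⁴. Remainder: 8x⁵ − 64x⁴ − 91x³ − 61x² − 87x − 28.
Step 2: lead(8x⁵ − 64x⁴ − 91x³ − 61x² − 87x − 28) ÷ lead(D) = 8x⁵ ÷ −x² = −8x³. Subtract (−8x³)·D = 8x⁵ − 72x⁴ − 24x³. Remainder: 8x⁴ − 67x³ − 61x² − 87x − 28.
Step 3: lead(8x⁴ − 67x³ − 61x² − 87x − 28) ÷ lead(D) = 8x⁴ ÷ −x² = −8x². Subtract (−8x²)·D = 8x⁴ − 72x³ − 24x². Remainder: 5x³ − 37x² − 87x − 28.
Step 4: lead(5x³ − 37x² − 87x − 28) ÷ lead(D) = 5x³ ÷ −x² = −5x. Subtract (−5x)·D = 5x³ − 45x² − 15x. Remainder: 8x² − 72x − 28.
Step 5: lead(8x² − 72x − 28) ÷ lead(D) = 8x² ÷ −x² = −8. Subtract (−8)·D = 8x² − 72x − 24. Remainder: −4.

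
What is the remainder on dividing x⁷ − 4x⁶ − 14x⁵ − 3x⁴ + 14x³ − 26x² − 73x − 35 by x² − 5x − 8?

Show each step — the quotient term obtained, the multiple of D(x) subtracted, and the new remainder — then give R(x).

R(x) = −5x − 3

Step 1: lead(x⁷ − 4x⁶ − 14x⁵ − 3x⁴ + 14x³ − 26x² − 73x − 35) ÷ lead(D) = x⁷ ÷ x² = x⁵. Subtract (x⁵)·D = x⁷ − 5x⁶ − 8x⁵. Remainder: x⁶ − 6x⁵ − 3x⁴ + 14x³ − 26x² − 73x − 35.
Step 2: lead(x⁶ − 6x⁵ − 3x⁴ + 14x³ − 26x² − 73x − 35) ÷ lead(D) = x⁶ ÷ x² = x⁴. Subtract (x⁴)·D = x⁶ − 5x⁵ − 8x⁴. Remainder: −x⁵ + 5x⁴ + 14x³ − 26x² − 73x − 35.
Step 3: lead(−x⁵ + 5x⁴ + 14x³ − 26x² − 73x − 35) ÷ lead(D) = −x⁵ ÷ x² = −x³. Subtract (−x³)·D = −x⁵ + 5x⁴ + 8x³. Remainder: 6x³ − 26x² − 73x − 35.
Step 4: lead(6x³ − 26x² − 73x − 35) ÷ lead(D) = 6x³ ÷ x² = 6x. Subtract (6x)·D = 6x³ − 30x² − 48x. Remainder: 4x² − 25x − 35.
Step 5: lead(4x² − 25x − 35) ÷ lead(D) = 4x² ÷ x² = 4. Subtract (4)·D = 4x² − 20x − 32. Remainder: −5x − 3.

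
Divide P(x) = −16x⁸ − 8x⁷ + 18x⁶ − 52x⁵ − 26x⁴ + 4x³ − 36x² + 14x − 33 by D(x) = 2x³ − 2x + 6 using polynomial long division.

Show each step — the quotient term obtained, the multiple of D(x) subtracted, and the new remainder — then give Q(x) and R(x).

Q(x) = −8x⁵ − 4x⁴ + x³ − 6x² − 7; R(x) = 9

Step 1: lead(−16x⁸ − 8x⁷ + 18x⁶ − 52x⁵ − 26x⁴ + 4x³ − 36x² + 14x − 33) ÷ lead(D) = −16x⁸ ÷ 2x³ = −8x⁵. Subtract (−8x⁵)·D = −16x⁸ + 16x⁶ − 48x⁵. Remainder: −8x⁷ + 2x⁶ − 4x⁵ − 26x⁴ + 4x³ − 36x² + 14x − 33.
Step 2: lead(−8x⁷ + 2x⁶ − 4x⁵ − 26x⁴ + 4x³ − 36x² + 14x − 33) ÷ lead(D) = −8x⁷ ÷ 2x³ = −4x⁴. Subtract (−4x⁴)·D = −8x⁷ + 8x⁵ − 24x⁴. Remainder: 2x⁶ − 12x⁵ − 2x⁴ + 4x³ − 36x² + 14x − 33.
Step 3: lead(2x⁶ − 12x⁵ − 2x⁴ + 4x³ − 36x² + 14x − 33) ÷ lead(D) = 2x⁶ ÷ 2x³ = x³. Subtract (x³)·D = 2x⁶ − 2x⁴ + 6x³. Remainder: −12x⁵ − 2x³ − 36x² + 14x − 33.
Step 4: lead(−12x⁵ − 2x³ − 36x² + 14x − 33) ÷ lead(D) = −12x⁵ ÷ 2x³ = −6x². Subtract (−6x²)·D = −12x⁵ + 12x³ − 36x². Remainder: −14x³ + 14x − 33.
Step 5: lead(−14x³ + 14x − 33) ÷ lead(D) = −14x³ ÷ 2x³ = −7. Subtract (−7)·D = −14x³ + 14x − 42. Remainder: 9.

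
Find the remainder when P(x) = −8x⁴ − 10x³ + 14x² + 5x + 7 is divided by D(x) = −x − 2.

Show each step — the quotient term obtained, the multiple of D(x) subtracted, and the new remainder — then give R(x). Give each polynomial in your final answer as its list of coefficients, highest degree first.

R = [5]

Step 1: lead(−8x⁴ − 10x³ + 14x² + 5x + 7) ÷ lead(D) = −8x⁴ ÷ −x = 8x³. Subtract (8x³)·D = −8x⁴ − 16x³. Remainder: 6x³ + 14x² + 5x + 7.
Step 2: lead(6x³ + 14x² + 5x + 7) ÷ lead(D) = 6x³ ÷ −x = −6x². Subtract (−6x²)·D = 6x³ + 12x². Remainder: 2x² + 5x + 7.
Step 3: lead(2x² + 5x + 7) ÷ lead(D) = 2x² ÷ −x = −2x. Subtract (−2x)·D = 2x² + 4x. Remainder: x + 7.
Step 4: lead(x + 7) ÷ lead(D) = x ÷ −x = −1. Subtract (−1)·D = x + 2. Remainder: 5.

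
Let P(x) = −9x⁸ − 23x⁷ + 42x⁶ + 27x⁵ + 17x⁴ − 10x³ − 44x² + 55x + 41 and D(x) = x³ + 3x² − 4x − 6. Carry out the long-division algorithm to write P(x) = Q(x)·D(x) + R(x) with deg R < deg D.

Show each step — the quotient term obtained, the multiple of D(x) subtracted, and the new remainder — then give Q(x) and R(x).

Step 1: lead(−9x⁸ − 23x⁷ + 42x⁶ + 27x⁵ + 17x⁴ − 10x³ − 44x² + 55x + 41) ÷ lead(D) = −9x⁸ ÷ x³ = −9x⁵. Subtract (−9x⁵)·D = −9x⁸ − 27x⁷ + 36x⁶ + 54x⁵. Remainder: 4x⁷ + 6x⁶ − 27x⁵ + 17x⁴ − 10x³ − 44x² + 55x + 41.
Step 2: lead(4x⁷ + 6x⁶ − 27x⁵ + 17x⁴ − 10x³ − 44x² + 55x + 41) ÷ lead(D) = 4x⁷ ÷ x³ = 4x⁴. Subtract (4x⁴)·D = 4x⁷ + 12x⁶ − 16x⁵ − 24x⁴. Remainder: −6x⁶ − 11x⁵ + 41x⁴ − 10x³ − 44x² + 55x + 41.
Step 3: lead(−6x⁶ − 11x⁵ + 41x⁴ − 10x³ − 44x² + 55x + 41) ÷ lead(D) = −6x⁶ ÷ x³ = −6x³. Subtract (−6x³)·D = −6x⁶ − 18x⁵ + 24x⁴ + 36x³. Remainder: 7x⁵ + 17x⁴ − 46x³ − 44x² + 55x + 41.
Step 4: lead(7x⁵ + 17x⁴ − 46x³ − 44x² + 55x + 41) ÷ lead(D) = 7x⁵ ÷ x³ = 7x². Subtract (7x²)·D = 7x⁵ + 21x⁴ − 28x³ − 42x². Remainder: −4x⁴ − 18x³ − 2x² + 55x + 41.
Step 5: lead(−4x⁴ − 18x³ − 2x² + 55x + 41) ÷ lead(D) = −4x⁴ ÷ x³ = −4x. Subtract (−4x)·D = −4x⁴ − 12x³ + 16x² + 24x. Remainder: −6x³ − 18x² + 31x + 41.
Step 6: lead(−6x³ − 18x² + 31x + 41) ÷ lead(D) = −6x³ ÷ x³ = −6. Subtract (−6)·D = −6x³ − 18x² + 24x + 36. Remainder: 7x + 5.

Q(x) = −9x⁵ + 4x⁴ − 6x³ + 7x² − 4x − 6; R(x) = 7x + 5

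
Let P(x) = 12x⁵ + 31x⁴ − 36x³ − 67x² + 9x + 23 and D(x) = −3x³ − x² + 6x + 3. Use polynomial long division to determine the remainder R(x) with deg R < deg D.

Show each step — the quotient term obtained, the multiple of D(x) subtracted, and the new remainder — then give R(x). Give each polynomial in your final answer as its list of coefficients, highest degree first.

R = [6, -6, 2]

Step 1: lead(12x⁵ + 31x⁴ − 36x³ − 67x² + 9x + 23) ÷ lead(D) = 12x⁵ ÷ −3x³ = −4x². Subtract (−4x²)·D = 12x⁵ + 4x⁴ − 24x³ − 12x². Remainder: 27x⁴ − 12x³ − 55x² + 9x + 23.
Step 2: lead(27x⁴ − 12x³ − 55x² + 9x + 23) ÷ lead(D) = 27x⁴ ÷ −3x³ = −9x. Subtract (−9x)·D = 27x⁴ + 9x³ − 54x² − 27x. Remainder: −21x³ − x² + 36x + 23.
Step 3: lead(−21x³ − x² + 36x + 23) ÷ lead(D) = −21x³ ÷ −3x³ = 7. Subtract (7)·D = −21x³ − 7x² + 42x + 21. Remainder: 6x² − 6x + 2.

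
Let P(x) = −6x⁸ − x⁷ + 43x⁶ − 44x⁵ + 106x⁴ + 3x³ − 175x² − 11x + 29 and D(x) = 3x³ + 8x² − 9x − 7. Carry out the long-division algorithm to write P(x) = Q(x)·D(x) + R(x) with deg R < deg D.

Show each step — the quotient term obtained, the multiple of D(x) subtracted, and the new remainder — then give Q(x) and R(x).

Q(x) = −2x⁵ + 5x⁴ − 5x³ + 9x² + 8x − 5; R(x) = −6

Step 1: lead(−6x⁸ − x⁷ + 43x⁶ − 44x⁵ + 106x⁴ + 3x³ − 175x² − 11x + 29) ÷ lead(D) = −6x⁸ ÷ 3x³ = −2x⁵. Subtract (−2x⁵)·D = −6x⁸ − 16x⁷ + 18x⁶ + 14x⁵. Remainder: 15x⁷ + 25x⁶ − 58x⁵ + 106x⁴ + 3x³ − 175x² − 11x + 29.
Step 2: lead(15x⁷ + 25x⁶ − 58x⁵ + 106x⁴ + 3x³ − 175x² − 11x + 29) ÷ lead(D) = 15x⁷ ÷ 3x³ = 5x⁴. Subtract (5x⁴)·D = 15x⁷ + 40x⁶ − 45x⁵ − 35x⁴. Remainder: −15x⁶ − 13x⁵ + 141x⁴ + 3x³ − 175x² − 11x + 29.
Step 3: lead(−15x⁶ − 13x⁵ + 141x⁴ + 3x³ − 175x² − 11x + 29) ÷ lead(D) = −15x⁶ ÷ 3x³ = −5x³. Subtract (−5x³)·D = −15x⁶ − 40x⁵ + 45x⁴ + 35x³. Remainder: 27x⁵ + 96x⁴ − 32x³ − 175x² − 11x + 29.
Step 4: lead(27x⁵ + 96x⁴ − 32x³ − 175x² − 11x + 29) ÷ lead(D) = 27x⁵ ÷ 3x³ = 9x². Subtract (9x²)·D = 27x⁵ + 72x⁴ − 81x³ − 63x². Remainder: 24x⁴ + 49x³ − 112x² − 11x + 29.
Step 5: lead(24x⁴ + 49x³ − 112x² − 11x + 29) ÷ lead(D) = 24x⁴ ÷ 3x³ = 8x. Subtract (8x)·D = 24x⁴ + 64x³ − 72x² − 56x. Remainder: −15x³ − 40x² + 45x + 29.
Step 6: lead(−15x³ − 40x² + 45x + 29) ÷ lead(D) = −15x³ ÷ 3x³ = −5. Subtract (−5)·D = −15x³ − 40x² + 45x + 35. Remainder: −6.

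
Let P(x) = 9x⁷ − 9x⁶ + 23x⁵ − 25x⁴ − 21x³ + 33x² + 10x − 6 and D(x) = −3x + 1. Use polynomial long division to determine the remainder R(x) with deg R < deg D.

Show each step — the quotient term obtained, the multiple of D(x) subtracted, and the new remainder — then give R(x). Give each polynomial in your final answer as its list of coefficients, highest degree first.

R = [0]

Step 1: lead(9x⁷ − 9x⁶ + 23x⁵ − 25x⁴ − 21x³ + 33x² + 10x − 6) ÷ lead(D) = 9x⁷ ÷ −3x = −3x⁶. Subtract (−3x⁶)·D = 9x⁷ − 3x⁶. Remainder: −6x⁶ + 23x⁵ − 25x⁴ − 21x³ + 33x² + 10x − 6.
Step 2: lead(−6x⁶ + 23x⁵ − 25x⁴ − 21x³ + 33x² + 10x − 6) ÷ lead(D) = −6x⁶ ÷ −3x = 2x⁵. Subtract (2x⁵)·D = −6x⁶ + 2x⁵. Remainder: 21x⁵ − 25x⁴ − 21x³ + 33x² + 10x − 6.
Step 3: lead(21x⁵ − 25x⁴ − 21x³ + 33x² + 10x − 6) ÷ lead(D) = 21x⁵ ÷ −3x = −7x⁴. Subtract (−7x⁴)·D = 21x⁵ − 7x⁴. Remainder: −18x⁴ − 21x³ + 33x² + 10x − 6.
Step 4: lead(−18x⁴ − 21x³ + 33x² + 10x − 6) ÷ lead(D) = −18x⁴ ÷ −3x = 6x³. Subtract (6x³)·D = −18x⁴ + 6x³. Remainder: −27x³ + 33x² + 10x − 6.
Step 5: lead(−27x³ + 33x² + 10x − 6) ÷ lead(D) = −27x³ ÷ −3x = 9x². Subtract (9x²)·D = −27x³ + 9x². Remainder: 24x² + 10x − 6.
Step 6: lead(24x² + 10x − 6) ÷ lead(D) = 24x² ÷ −3x = −8x. Subtract (−8x)·D = 24x² − 8x. Remainder: 18x − 6.
Step 7: lead(18x − 6) ÷ lead(D) = 18x ÷ −3x = −6. Subtract (−6)·D = 18x − 6. Remainder: 0.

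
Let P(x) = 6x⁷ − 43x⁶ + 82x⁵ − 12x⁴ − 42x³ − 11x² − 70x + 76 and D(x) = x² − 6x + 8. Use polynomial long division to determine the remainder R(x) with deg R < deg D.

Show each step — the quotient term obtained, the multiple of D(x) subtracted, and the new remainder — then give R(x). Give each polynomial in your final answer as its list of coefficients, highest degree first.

R = [4]

Step 1: lead(6x⁷ − 43x⁶ + 82x⁵ − 12x⁴ − 42x³ − 11x² − 70x + 76) ÷ lead(D) = 6x⁷ ÷ x² = 6x⁵. Subtract (6x⁵)·D = 6x⁷ − 36x⁶ + 48x⁵. Remainder: −7x⁶ + 34x⁵ − 12x⁴ − 42x³ − 11x² − 70x + 76.
Step 2: lead(−7x⁶ + 34x⁵ − 12x⁴ − 42x³ − 11x² − 70x + 76) ÷ lead(D) = −7x⁶ ÷ x² = −7x⁴. Subtract (−7x⁴)·D = −7x⁶ + 42x⁵ − 56x⁴. Remainder: −8x⁵ + 44x⁴ − 42x³ − 11x² − 70x + 76.
Step 3: lead(−8x⁵ + 44x⁴ − 42x³ − 11x² − 70x + 76) ÷ lead(D) = −8x⁵ ÷ x² = −8x³. Subtract (−8x³)·D = −8x⁵ + 48x⁴ − 64x³. Remainder: −4x⁴ + 22x³ − 11x² − 70x + 76.
Step 4: lead(−4x⁴ + 22x³ − 11x² − 70x + 76) ÷ lead(D) = −4x⁴ ÷ x² = −4x². Subtract (−4x²)·D = −4x⁴ + 24x³ − 32x². Remainder: −2x³ + 21x² − 70x + 76.
Step 5: lead(−2x³ + 21x² − 70x + 76) ÷ lead(D) = −2x³ ÷ x² = −2x. Subtract (−2x)·D = −2x³ + 12x² − 16x. Remainder: 9x² − 54x + 76.
Step 6: lead(9x² − 54x + 76) ÷ lead(D) = 9x² ÷ x² = 9. Subtract (9)·D = 9x² − 54x + 72. Remainder: 4.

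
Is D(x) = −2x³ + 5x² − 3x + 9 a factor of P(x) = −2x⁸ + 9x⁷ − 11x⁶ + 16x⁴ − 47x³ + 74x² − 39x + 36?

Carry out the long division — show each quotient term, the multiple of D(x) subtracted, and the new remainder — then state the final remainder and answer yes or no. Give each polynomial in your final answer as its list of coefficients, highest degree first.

R = [0], so D(x) is a factor of P(x). yes

Step 1: lead(−2x⁸ + 9x⁷ − 11x⁶ + 16x⁴ − 47x³ + 74x² − 39x + 36) ÷ lead(D) = −2x⁸ ÷ −2x³ = x⁵. Subtract (x⁵)·D = −2x⁸ + 5x⁷ − 3x⁶ + 9x⁵. Remainder: 4x⁷ − 8x⁶ − 9x⁵ + 16x⁴ − 47x³ + 74x² − 39x + 36.
Step 2: lead(4x⁷ − 8x⁶ − 9x⁵ + 16x⁴ − 47x³ + 74x² − 39x + 36) ÷ lead(D) = 4x⁷ ÷ −2x³ = −2x⁴. Subtract (−2x⁴)·D = 4x⁷ − 10x⁶ + 6x⁵ − 18x⁴. Remainder: 2x⁶ − 15x⁵ + 34x⁴ − 47x³ + 74x² − 39x + 36.
Step 3: lead(2x⁶ − 15x⁵ + 34x⁴ − 47x³ + 74x² − 39x + 36) ÷ lead(D) = 2x⁶ ÷ −2x³ = −x³. Subtract (−x³)·D = 2x⁶ − 5x⁵ + 3x⁴ − 9x³. Remainder: −10x⁵ + 31x⁴ − 38x³ + 74x² − 39x + 36.
Step 4: lead(−10x⁵ + 31x⁴ − 38x³ + 74x² − 39x + 36) ÷ lead(D) = −10x⁵ ÷ −2x³ = 5x². Subtract (5x²)·D = −10x⁵ + 25x⁴ − 15x³ + 45x². Remainder: 6x⁴ − 23x³ + 29x² − 39x + 36.
Step 5: lead(6x⁴ − 23x³ + 29x² − 39x + 36) ÷ lead(D) = 6x⁴ ÷ −2x³ = −3x. Subtract (−3x)·D = 6x⁴ − 15x³ + 9x² − 27x. Remainder: −8x³ + 20x² − 12x + 36.
Step 6: lead(−8x³ + 20x² − 12x + 36) ÷ lead(D) = −8x³ ÷ −2x³ = 4. Subtract (4)·D = −8x³ + 20x² − 12x + 36. Remainder: 0.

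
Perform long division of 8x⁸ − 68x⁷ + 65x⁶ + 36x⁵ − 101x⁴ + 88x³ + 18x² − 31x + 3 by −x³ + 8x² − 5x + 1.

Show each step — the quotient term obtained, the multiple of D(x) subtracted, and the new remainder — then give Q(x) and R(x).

Step 1: lead(8x⁸ − 68x⁷ + 65x⁶ + 36x⁵ − 101x⁴ + 88x³ + 18x² − 31x + 3) ÷ lead(D) = 8x⁸ ÷ −x³ = −8x⁵. Subtract (−8x⁵)·D = 8x⁸ − 64x⁷ + 40x⁶ − 8x⁵. Remainder: −4x⁷ + 25x⁶ + 44x⁵ − 101x⁴ + 88x³ + 18x² − 31x + 3.
Step 2: lead(−4x⁷ + 25x⁶ + 44x⁵ − 101x⁴ + 88x³ + 18x² − 31x + 3) ÷ lead(D) = −4x⁷ ÷ −x³ = 4x⁴. Subtract (4x⁴)·D = −4x⁷ + 32x⁶ − 20x⁵ + 4x⁴. Remainder: −7x⁶ + 64x⁵ − 105x⁴ + 88x³ + 18x² − 31x + 3.
Step 3: lead(−7x⁶ + 64x⁵ − 105x⁴ + 88x³ + 18x² − 31x + 3) ÷ lead(D) = −7x⁶ ÷ −x³ = 7x³. Subtract (7x³)·D = −7x⁶ + 56x⁵ − 35x⁴ + 7x³. Remainder: 8x⁵ − 70x⁴ + 81x³ + 18x² − 31x + 3.
Step 4: lead(8x⁵ − 70x⁴ + 81x³ + 18x² − 31x + 3) ÷ lead(D) = 8x⁵ ÷ −x³ = −8x². Subtract (−8x²)·D = 8x⁵ − 64x⁴ + 40x³ − 8x². Remainder: −6x⁴ + 41x³ + 26x² − 31x + 3.
Step 5: lead(−6x⁴ + 41x³ + 26x² − 31x + 3) ÷ lead(D) = −6x⁴ ÷ −x³ = 6x. Subtract (6x)·D = −6x⁴ + 48x³ − 30x² + 6x. Remainder: −7x³ + 56x² − 37x + 3.
Step 6: lead(−7x³ + 56x² − 37x + 3) ÷ lead(D) = −7x³ ÷ −x³ = 7. Subtract (7)·D = −7x³ + 56x² − 35x + 7. Remainder: −2x − 4.

Q(x) = −8x⁵ + 4x⁴ + 7x³ − 8x² + 6x + 7; R(x) = −2x − 4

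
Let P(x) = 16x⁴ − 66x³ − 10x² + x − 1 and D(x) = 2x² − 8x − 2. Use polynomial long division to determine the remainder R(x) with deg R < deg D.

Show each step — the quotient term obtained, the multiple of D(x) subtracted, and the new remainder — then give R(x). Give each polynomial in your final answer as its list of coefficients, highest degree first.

Step 1: lead(16x⁴ − 66x³ − 10x² + x − 1) ÷ lead(D) = 16x⁴ ÷ 2x² = 8x². Subtract (8x²)·D = 16x⁴ − 64x³ − 16x². Remainder: −2x³ + 6x² + x − 1.
Step 2: lead(−2x³ + 6x² + x − 1) ÷ lead(D) = −2x³ ÷ 2x² = −x. Subtract (−x)·D = −2x³ + 8x² + 2x. Remainder: −2x² − x − 1.
Step 3: lead(−2x² − x − 1) ÷ lead(D) = −2x² ÷ 2x² = −1. Subtract (−1)·D = −2x² + 8x + 2. Remainder: −9x − 3.

R = [-9, -3]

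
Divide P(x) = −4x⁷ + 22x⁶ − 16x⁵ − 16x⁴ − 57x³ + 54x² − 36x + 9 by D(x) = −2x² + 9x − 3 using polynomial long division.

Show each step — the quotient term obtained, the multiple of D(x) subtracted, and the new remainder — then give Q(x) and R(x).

Step 1: lead(−4x⁷ + 22x⁶ − 16x⁵ − 16x⁴ − 57x³ + 54x² − 36x + 9) ÷ lead(D) = −4x⁷ ÷ −2x² = 2x⁵. Subtract (2x⁵)·D = −4x⁷ + 18x⁶ − 6x⁵. Remainder: 4x⁶ − 10x⁵ − 16x⁴ − 57x³ + 54x² − 36x + 9.
Step 2: lead(4x⁶ − 10x⁵ − 16x⁴ − 57x³ + 54x² − 36x + 9) ÷ lead(D) = 4x⁶ ÷ −2x² = −2x⁴. Subtract (−2x⁴)·D = 4x⁶ − 18x⁵ + 6x⁴. Remainder: 8x⁵ − 22x⁴ − 57x³ + 54x² − 36x + 9.
Step 3: lead(8x⁵ − 22x⁴ − 57x³ + 54x² − 36x + 9) ÷ lead(D) = 8x⁵ ÷ −2x² = −4x³. Subtract (−4x³)·D = 8x⁵ − 36x⁴ + 12x³. Remainder: 14x⁴ − 69x³ + 54x² − 36x + 9.
Step 4: lead(14x⁴ − 69x³ + 54x² − 36x + 9) ÷ lead(D) = 14x⁴ ÷ −2x² = −7x². Subtract (−7x²)·D = 14x⁴ − 63x³ + 21x². Remainder: −6x³ + 33x² − 36x + 9.
Step 5: lead(−6x³ + 33x² − 36x + 9) ÷ lead(D) = −6x³ ÷ −2x² = 3x. Subtract (3x)·D = −6x³ + 27x² − 9x. Remainder: 6x² − 27x + 9.
Step 6: lead(6x² − 27x + 9) ÷ lead(D) = 6x² ÷ −2x² = −3. Subtract (−3)·D = 6x² − 27x + 9. Remainder: 0.

Q(x) = 2x⁵ − 2x⁴ − 4x³ − 7x² + 3x − 3; R(x) = 0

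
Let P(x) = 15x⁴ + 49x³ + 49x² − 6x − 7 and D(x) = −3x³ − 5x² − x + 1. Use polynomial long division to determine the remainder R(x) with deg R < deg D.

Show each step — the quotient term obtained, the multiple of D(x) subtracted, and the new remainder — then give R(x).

R(x) = 4x² − 9x + 1

Step 1: lead(15x⁴ + 49x³ + 49x² − 6x − 7) ÷ lead(D) = 15x⁴ ÷ −3x³ = −5x. Subtract (−5x)·D = 15x⁴ + 25x³ + 5x² − 5x. Remainder: 24x³ + 44x² − x − 7.
Step 2: lead(24x³ + 44x² − x − 7) ÷ lead(D) = 24x³ ÷ −3x³ = −8. Subtract (−8)·D = 24x³ + 40x² + 8x − 8. Remainder: 4x² − 9x + 1.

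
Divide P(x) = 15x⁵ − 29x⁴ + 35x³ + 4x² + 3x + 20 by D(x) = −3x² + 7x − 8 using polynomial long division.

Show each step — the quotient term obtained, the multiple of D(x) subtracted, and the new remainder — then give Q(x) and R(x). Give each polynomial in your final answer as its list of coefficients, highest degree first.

Q = [-5, -2, -3, -3]; R = [-4]

Step 1: lead(15x⁵ − 29x⁴ + 35x³ + 4x² + 3x + 20) ÷ lead(D) = 15x⁵ ÷ −3x² = −5x³. Subtract (−5x³)·D = 15x⁵ − 35x⁴ + 40x³. Remainder: 6x⁴ − 5x³ + 4x² + 3x + 20.
Step 2: lead(6x⁴ − 5x³ + 4x² + 3x + 20) ÷ lead(D) = 6x⁴ ÷ −3x² = −2x². Subtract (−2x²)·D = 6x⁴ − 14x³ + 16x². Remainder: 9x³ − 12x² + 3x + 20.
Step 3: lead(9x³ − 12x² + 3x + 20) ÷ lead(D) = 9x³ ÷ −3x² = −3x. Subtract (−3x)·D = 9x³ − 21x² + 24x. Remainder: 9x² − 21x + 20.
Step 4: lead(9x² − 21x + 20) ÷ lead(D) = 9x² ÷ −3x² = −3. Subtract (−3)·D = 9x² − 21x + 24. Remainder: −4.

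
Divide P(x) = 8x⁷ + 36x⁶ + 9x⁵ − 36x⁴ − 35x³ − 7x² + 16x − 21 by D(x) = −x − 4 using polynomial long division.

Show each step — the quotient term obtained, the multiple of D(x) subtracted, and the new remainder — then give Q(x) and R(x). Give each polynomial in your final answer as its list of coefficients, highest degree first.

Q = [-8, -4, 7, 8, 3, -5, 4]; R = [-5]

Step 1: lead(8x⁷ + 36x⁶ + 9x⁵ − 36x⁴ − 35x³ − 7x² + 16x − 21) ÷ lead(D) = 8x⁷ ÷ −x = −8x⁶. Subtract (−8x⁶)·D = 8x⁷ + 32x⁶. Remainder: 4x⁶ + 9x⁵ − 36x⁴ − 35x³ − 7x² + 16x − 21.
Step 2: lead(4x⁶ + 9x⁵ − 36x⁴ − 35x³ − 7x² + 16x − 21) ÷ lead(D) = 4x⁶ ÷ −x = −4x⁵. Subtract (−4x⁵)·D = 4x⁶ + 16x⁵. Remainder: −7x⁵ − 36x⁴ − 35x³ − 7x² + 16x − 21.
Step 3: lead(−7x⁵ − 36x⁴ − 35x³ − 7x² + 16x − 21) ÷ lead(D) = −7x⁵ ÷ −x = 7x⁴. Subtract (7x⁴)·D = −7x⁵ − 28x⁴. Remainder: −8x⁴ − 35x³ − 7x² + 16x − 21.
Step 4: lead(−8x⁴ − 35x³ − 7x² + 16x − 21) ÷ lead(D) = −8x⁴ ÷ −x = 8x³. Subtract (8x³)·D = −8x⁴ − 32x³. Remainder: −3x³ − 7x² + 16x − 21.
Step 5: lead(−3x³ − 7x² + 16x − 21) ÷ lead(D) = −3x³ ÷ −x = 3x². Subtract (3x²)·D = −3x³ − 12x². Remainder: 5x² + 16x − 21.
Step 6: lead(5x² + 16x − 21) ÷ lead(D) = 5x² ÷ −x = −5x. Subtract (−5x)·D = 5x² + 20x. Remainder: −4x − 21.
Step 7: lead(−4x − 21) ÷ lead(D) = −4x ÷ −x = 4. Subtract (4)·D = −4x − 16. Remainder: −5.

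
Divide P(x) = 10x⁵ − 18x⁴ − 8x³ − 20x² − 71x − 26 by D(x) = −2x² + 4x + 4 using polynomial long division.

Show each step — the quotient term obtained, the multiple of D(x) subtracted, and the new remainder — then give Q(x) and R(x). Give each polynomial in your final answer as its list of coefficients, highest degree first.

Step 1: lead(10x⁵ − 18x⁴ − 8x³ − 20x² − 71x − 26) ÷ lead(D) = 10x⁵ ÷ −2x² = −5x³. Subtract (−5x³)·D = 10x⁵ − 20x⁴ − 20x³. Remainder: 2x⁴ + 12x³ − 20x² − 71x − 26.
Step 2: lead(2x⁴ + 12x³ − 20x² − 71x − 26) ÷ lead(D) = 2x⁴ ÷ −2x² = −x². Subtract (−x²)·D = 2x⁴ − 4x³ − 4x². Remainder: 16x³ − 16x² − 71x − 26.
Step 3: lead(16x³ − 16x² − 71x − 26) ÷ lead(D) = 16x³ ÷ −2x² = −8x. Subtract (−8x)·D = 16x³ − 32x² − 32x. Remainder: 16x² − 39x − 26.
Step 4: lead(16x² − 39x − 26) ÷ lead(D) = 16x² ÷ −2x² = −8. Subtract (−8)·D = 16x² − 32x − 32. Remainder: −7x + 6.

Q = [-5, -1, -8, -8]; R = [-7, 6]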